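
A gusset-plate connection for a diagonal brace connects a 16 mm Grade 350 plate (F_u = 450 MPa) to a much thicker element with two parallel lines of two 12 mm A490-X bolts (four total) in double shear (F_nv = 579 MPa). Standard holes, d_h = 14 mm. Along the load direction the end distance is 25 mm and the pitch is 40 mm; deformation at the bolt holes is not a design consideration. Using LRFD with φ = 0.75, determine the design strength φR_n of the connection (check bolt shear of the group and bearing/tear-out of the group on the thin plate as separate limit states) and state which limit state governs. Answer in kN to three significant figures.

393 kN (bolt shear governs)

Bolt shear: A_b = π·12²/4 = 113.1 mm²; R_n = 579 × 113.1 × 4 × 2 / 1000 = 523.9 kN → 0.75 × 523.9 = 393 kN.
Bearing (1.5 l_c t F_u ≤ 3.0 d t F_u): upper limit = 3.0·12·16·450 / 1000 = 259.2 kN.
  Edge l_c = 25 − 14/2 = 18 → r_n = 194.4 kN; interior l_c = 40 − 14 = 26 → r_n = 259.2 kN.
  R_n,bearing = 2·194.4 + 2·259.2 = 907.2 kN → 0.75 × 907.2 = 680 kN.
Bolt shear governs: 393 kN.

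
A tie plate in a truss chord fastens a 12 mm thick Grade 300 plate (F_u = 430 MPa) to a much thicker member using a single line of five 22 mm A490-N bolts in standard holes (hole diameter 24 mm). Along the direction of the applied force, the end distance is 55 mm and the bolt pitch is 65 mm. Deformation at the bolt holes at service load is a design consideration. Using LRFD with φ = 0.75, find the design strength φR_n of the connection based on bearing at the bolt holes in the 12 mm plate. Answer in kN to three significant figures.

961 kN

Per bolt r_n = 1.2 l_c t F_u ≤ 2.4 d t F_u; upper limit = 2.4 × 22 × 12 × 430 / 1000 = 272.4 kN.
Edge bolt: l_c = 55 − 24/2 = 43 mm → 1.2 × 43 × 12 × 430 / 1000 = 266.3 → r_n = 266.3 kN.
Interior bolts: l_c = 65 − 24 = 41 mm → 1.2 × 41 × 12 × 430 / 1000 = 253.9 → r_n = 253.9 kN.
R_n = 1 × 266.3 + 4 × 253.9 = 1282 kN.
Design strength φR_n = 0.75 × 1282 = 961 kN.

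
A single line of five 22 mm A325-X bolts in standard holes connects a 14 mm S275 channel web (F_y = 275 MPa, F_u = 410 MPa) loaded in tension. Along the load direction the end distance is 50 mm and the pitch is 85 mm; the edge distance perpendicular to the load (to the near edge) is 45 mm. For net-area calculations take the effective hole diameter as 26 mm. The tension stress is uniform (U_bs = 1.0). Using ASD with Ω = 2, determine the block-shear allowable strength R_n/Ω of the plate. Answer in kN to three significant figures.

Shear plane L_v = 50 + 4·85 = 390 mm; A_gv = 390 × 14 = 5460 mm².
A_nv = (390 − 4.5·26) × 14 = 3822 mm².
A_nt = (45 − 0.5·26) × 14 = 448 mm².
0.6 F_u A_nv = 940.2 kN; 0.6 F_y A_gv = 900.9 kN → shear yielding governs the shear term.
R_n = 900.9 + 1.0 × 410 × 448 / 1000 = 1085 kN.
Allowable strength R_n/Ω = 1085 / 2 = 542 kN.

542 kN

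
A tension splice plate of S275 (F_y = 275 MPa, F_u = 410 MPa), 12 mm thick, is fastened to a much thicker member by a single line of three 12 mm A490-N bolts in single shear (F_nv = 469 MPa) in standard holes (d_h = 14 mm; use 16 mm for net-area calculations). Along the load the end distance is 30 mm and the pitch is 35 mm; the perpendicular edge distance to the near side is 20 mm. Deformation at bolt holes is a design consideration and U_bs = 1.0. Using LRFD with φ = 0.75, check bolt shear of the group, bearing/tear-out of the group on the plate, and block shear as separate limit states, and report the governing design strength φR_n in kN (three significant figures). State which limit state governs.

Bolt shear: A_b = π·12²/4 = 113.1 mm²; R_n = 469 × 113.1 × 3 × 1 / 1000 = 159.1 kN → 0.75 × 159.1 = 119 kN.
Bearing: edge l_c = 23, r_n = 135.8 kN; interior l_c = 21, r_n = 124 kN; R_n = 135.8 + 2·124 = 383.8 kN → 288 kN.
Block shear: A_gv = 1200, A_nv = 720, A_nt = 144 mm²; R_n = min(0.6F_uA_nv, 0.6F_yA_gv) + U_bs·F_u·A_nt = 236.2 kN → 177 kN.
Bolt shear governs: 119 kN.

119 kN (bolt shear governs)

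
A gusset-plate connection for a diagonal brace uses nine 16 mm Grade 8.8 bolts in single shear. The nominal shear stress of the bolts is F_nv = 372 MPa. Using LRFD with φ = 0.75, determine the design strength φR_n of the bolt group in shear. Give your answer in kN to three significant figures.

505 kN

A_b = π × 16² / 4 = 201.1 mm².
R_n = F_nv · A_b · n · n_s = 372 × 201.1 × 9 × 1 / 1000 = 673.2 kN.
Design strength φR_n = 0.75 × 673.2 = 505 kN.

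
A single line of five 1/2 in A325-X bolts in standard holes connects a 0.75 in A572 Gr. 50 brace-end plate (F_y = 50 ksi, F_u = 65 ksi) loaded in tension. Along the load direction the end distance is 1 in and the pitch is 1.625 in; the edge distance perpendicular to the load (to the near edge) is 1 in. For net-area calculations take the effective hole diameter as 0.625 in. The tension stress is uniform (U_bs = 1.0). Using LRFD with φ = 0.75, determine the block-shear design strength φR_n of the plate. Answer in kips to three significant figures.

Shear plane L_v = 1 + 4·1.625 = 7.5 in; A_gv = 7.5 × 0.75 = 5.625 in².
A_nv = (7.5 − 4.5·0.625) × 0.75 = 3.516 in².
A_nt = (1 − 0.5·0.625) × 0.75 = 0.5156 in².
0.6 F_u A_nv = 137.1 kips; 0.6 F_y A_gv = 168.8 kips → shear rupture governs the shear term.
R_n = 137.1 + 1.0 × 65 × 0.5156 = 170.6 kips.
Design strength φR_n = 0.75 × 170.6 = 128 kips.

128 kips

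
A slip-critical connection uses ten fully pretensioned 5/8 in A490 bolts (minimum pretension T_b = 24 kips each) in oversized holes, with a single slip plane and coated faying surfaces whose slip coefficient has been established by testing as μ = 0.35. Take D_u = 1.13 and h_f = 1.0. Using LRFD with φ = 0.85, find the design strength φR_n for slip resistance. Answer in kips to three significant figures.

80.7 kips

R_n = μ · D_u · h_f · T_b · n_s · n_b = 0.35 × 1.13 × 1.0 × 24 × 1 × 10 = 94.92 kips.
Design strength φR_n = 0.85 × 94.92 = 80.7 kips.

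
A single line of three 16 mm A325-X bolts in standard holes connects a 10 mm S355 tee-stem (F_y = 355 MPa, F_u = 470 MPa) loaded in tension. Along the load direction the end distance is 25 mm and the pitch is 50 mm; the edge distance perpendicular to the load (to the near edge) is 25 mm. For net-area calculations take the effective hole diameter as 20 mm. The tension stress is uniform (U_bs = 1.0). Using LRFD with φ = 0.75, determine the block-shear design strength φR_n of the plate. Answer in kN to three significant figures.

212 kN

Shear plane L_v = 25 + 2·50 = 125 mm; A_gv = 125 × 10 = 1250 mm².
A_nv = (125 − 2.5·20) × 10 = 750 mm².
A_nt = (25 − 0.5·20) × 10 = 150 mm².
0.6 F_u A_nv = 211.5 kN; 0.6 F_y A_gv = 266.2 kN → shear rupture governs the shear term.
R_n = 211.5 + 1.0 × 470 × 150 / 1000 = 282 kN.
Design strength φR_n = 0.75 × 282 = 212 kN.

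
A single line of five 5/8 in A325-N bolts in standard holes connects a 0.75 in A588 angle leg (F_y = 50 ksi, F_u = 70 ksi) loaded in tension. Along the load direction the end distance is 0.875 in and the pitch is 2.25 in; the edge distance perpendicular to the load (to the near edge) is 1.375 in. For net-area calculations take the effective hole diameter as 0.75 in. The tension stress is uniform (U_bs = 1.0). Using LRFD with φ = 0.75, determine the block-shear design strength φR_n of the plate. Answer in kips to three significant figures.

Shear plane L_v = 0.875 + 4·2.25 = 9.875 in; A_gv = 9.875 × 0.75 = 7.406 in².
A_nv = (9.875 − 4.5·0.75) × 0.75 = 4.875 in².
A_nt = (1.375 − 0.5·0.75) × 0.75 = 0.75 in².
0.6 F_u A_nv = 204.8 kips; 0.6 F_y A_gv = 222.2 kips → shear rupture governs the shear term.
R_n = 204.8 + 1.0 × 70 × 0.75 = 257.2 kips.
Design strength φR_n = 0.75 × 257.2 = 193 kips.

193 kips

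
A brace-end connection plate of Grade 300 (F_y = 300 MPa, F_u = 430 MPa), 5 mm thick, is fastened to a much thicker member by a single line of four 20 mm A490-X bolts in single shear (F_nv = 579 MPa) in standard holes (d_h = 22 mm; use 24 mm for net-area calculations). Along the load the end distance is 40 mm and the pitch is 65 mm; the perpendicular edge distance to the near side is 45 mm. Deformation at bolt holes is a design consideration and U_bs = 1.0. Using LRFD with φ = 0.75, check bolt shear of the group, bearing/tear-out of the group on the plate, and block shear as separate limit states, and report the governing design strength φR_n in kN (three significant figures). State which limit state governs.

Bolt shear: A_b = π·20²/4 = 314.2 mm²; R_n = 579 × 314.2 × 4 × 1 / 1000 = 727.6 kN → 0.75 × 727.6 = 546 kN.
Bearing: edge l_c = 29, r_n = 74.82 kN; interior l_c = 43, r_n = 103.2 kN; R_n = 74.82 + 3·103.2 = 384.4 kN → 288 kN.
Block shear: A_gv = 1175, A_nv = 755, A_nt = 165 mm²; R_n = min(0.6F_uA_nv, 0.6F_yA_gv) + U_bs·F_u·A_nt = 265.7 kN → 199 kN.
Block shear governs: 199 kN.

199 kN (block shear governs)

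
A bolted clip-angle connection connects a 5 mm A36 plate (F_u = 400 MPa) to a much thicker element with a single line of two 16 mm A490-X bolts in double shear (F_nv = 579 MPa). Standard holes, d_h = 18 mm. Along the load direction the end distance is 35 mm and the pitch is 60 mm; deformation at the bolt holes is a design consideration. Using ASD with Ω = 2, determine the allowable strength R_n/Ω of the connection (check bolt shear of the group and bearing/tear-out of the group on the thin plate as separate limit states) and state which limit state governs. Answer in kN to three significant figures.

Bolt shear: A_b = π·16²/4 = 201.1 mm²; R_n = 579 × 201.1 × 2 × 2 / 1000 = 465.7 kN → 465.7 / 2 = 233 kN.
Bearing (1.2 l_c t F_u ≤ 2.4 d t F_u): upper limit = 2.4·16·5·400 / 1000 = 76.8 kN.
  Edge l_c = 35 − 18/2 = 26 → r_n = 62.4 kN; interior l_c = 60 − 18 = 42 → r_n = 76.8 kN.
  R_n,bearing = 1·62.4 + 1·76.8 = 139.2 kN → 139.2 / 2 = 69.6 kN.
Bearing governs: 69.6 kN.

69.6 kN (bearing governs)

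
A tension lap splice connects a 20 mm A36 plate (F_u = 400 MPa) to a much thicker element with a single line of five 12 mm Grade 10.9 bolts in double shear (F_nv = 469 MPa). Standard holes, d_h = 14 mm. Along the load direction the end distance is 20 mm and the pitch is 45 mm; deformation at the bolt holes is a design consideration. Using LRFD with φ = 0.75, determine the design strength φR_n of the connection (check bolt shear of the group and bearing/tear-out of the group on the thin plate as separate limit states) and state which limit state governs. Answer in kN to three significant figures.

398 kN (bolt shear governs)

Bolt shear: A_b = π·12²/4 = 113.1 mm²; R_n = 469 × 113.1 × 5 × 2 / 1000 = 530.4 kN → 0.75 × 530.4 = 398 kN.
Bearing (1.2 l_c t F_u ≤ 2.4 d t F_u): upper limit = 2.4·12·20·400 / 1000 = 230.4 kN.
  Edge l_c = 20 − 14/2 = 13 → r_n = 124.8 kN; interior l_c = 45 − 14 = 31 → r_n = 230.4 kN.
  R_n,bearing = 1·124.8 + 4·230.4 = 1046 kN → 0.75 × 1046 = 785 kN.
Bolt shear governs: 398 kN.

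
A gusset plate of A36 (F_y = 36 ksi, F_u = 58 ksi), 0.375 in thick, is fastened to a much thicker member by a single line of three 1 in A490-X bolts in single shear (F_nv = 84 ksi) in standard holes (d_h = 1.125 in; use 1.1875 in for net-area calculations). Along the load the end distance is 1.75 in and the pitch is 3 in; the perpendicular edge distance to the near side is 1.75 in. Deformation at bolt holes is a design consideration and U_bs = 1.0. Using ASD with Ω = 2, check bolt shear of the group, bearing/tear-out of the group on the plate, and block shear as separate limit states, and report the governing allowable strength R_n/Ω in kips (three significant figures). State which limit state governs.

43.8 kips (block shear governs)

Bolt shear: A_b = π·1²/4 = 0.7854 in²; R_n = 84 × 0.7854 × 3 × 1 = 197.9 kips → 197.9 / 2 = 99 kips.
Bearing: edge l_c = 1.188, r_n = 30.99 kips; interior l_c = 1.875, r_n = 48.94 kips; R_n = 30.99 + 2·48.94 = 128.9 kips → 64.4 kips.
Block shear: A_gv = 2.906, A_nv = 1.793, A_nt = 0.4336 in²; R_n = min(0.6F_uA_nv, 0.6F_yA_gv) + U_bs·F_u·A_nt = 87.54 kips → 43.8 kips.
Block shear governs: 43.8 kips.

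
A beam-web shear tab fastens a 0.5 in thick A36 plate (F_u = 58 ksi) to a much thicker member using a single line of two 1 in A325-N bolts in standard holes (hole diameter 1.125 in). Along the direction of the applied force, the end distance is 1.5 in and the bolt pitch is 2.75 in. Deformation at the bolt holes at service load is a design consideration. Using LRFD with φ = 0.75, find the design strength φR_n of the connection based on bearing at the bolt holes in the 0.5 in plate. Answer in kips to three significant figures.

66.9 kips

Per bolt r_n = 1.2 l_c t F_u ≤ 2.4 d t F_u; upper limit = 2.4 × 1 × 0.5 × 58 = 69.6 kips.
Edge bolt: l_c = 1.5 − 1.125/2 = 0.9375 in → 1.2 × 0.9375 × 0.5 × 58 = 32.62 → r_n = 32.62 kips.
Interior bolts: l_c = 2.75 − 1.125 = 1.625 in → 1.2 × 1.625 × 0.5 × 58 = 56.55 → r_n = 56.55 kips.
R_n = 1 × 32.62 + 1 × 56.55 = 89.17 kips.
Design strength φR_n = 0.75 × 89.17 = 66.9 kips.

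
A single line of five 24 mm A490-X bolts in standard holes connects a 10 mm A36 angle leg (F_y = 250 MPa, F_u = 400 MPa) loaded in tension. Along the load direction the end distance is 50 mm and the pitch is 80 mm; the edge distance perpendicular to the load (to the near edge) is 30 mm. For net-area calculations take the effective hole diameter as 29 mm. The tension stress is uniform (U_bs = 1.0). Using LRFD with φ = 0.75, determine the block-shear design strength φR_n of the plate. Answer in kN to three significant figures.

463 kN

Shear plane L_v = 50 + 4·80 = 370 mm; A_gv = 370 × 10 = 3700 mm².
A_nv = (370 − 4.5·29) × 10 = 2395 mm².
A_nt = (30 − 0.5·29) × 10 = 155 mm².
0.6 F_u A_nv = 574.8 kN; 0.6 F_y A_gv = 555 kN → shear yielding governs the shear term.
R_n = 555 + 1.0 × 400 × 155 / 1000 = 617 kN.
Design strength φR_n = 0.75 × 617 = 463 kN.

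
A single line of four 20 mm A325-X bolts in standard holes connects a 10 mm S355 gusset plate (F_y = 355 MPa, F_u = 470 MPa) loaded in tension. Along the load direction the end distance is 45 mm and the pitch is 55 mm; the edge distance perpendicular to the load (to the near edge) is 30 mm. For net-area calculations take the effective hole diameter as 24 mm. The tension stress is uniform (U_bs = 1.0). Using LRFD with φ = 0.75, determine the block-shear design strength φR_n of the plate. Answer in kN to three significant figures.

Shear plane L_v = 45 + 3·55 = 210 mm; A_gv = 210 × 10 = 2100 mm².
A_nv = (210 − 3.5·24) × 10 = 1260 mm².
A_nt = (30 − 0.5·24) × 10 = 180 mm².
0.6 F_u A_nv = 355.3 kN; 0.6 F_y A_gv = 447.3 kN → shear rupture governs the shear term.
R_n = 355.3 + 1.0 × 470 × 180 / 1000 = 439.9 kN.
Design strength φR_n = 0.75 × 439.9 = 330 kN.

330 kN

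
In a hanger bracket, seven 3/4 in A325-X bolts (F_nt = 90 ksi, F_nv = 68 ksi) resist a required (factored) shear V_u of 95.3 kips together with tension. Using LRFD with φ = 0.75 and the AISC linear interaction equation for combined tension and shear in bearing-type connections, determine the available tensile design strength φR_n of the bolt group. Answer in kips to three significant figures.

145 kips

A_b = π·0.75²/4 = 0.4418 in²; f_rv = 95.3 / (7 × 0.4418) = 30.82 ksi.
F'_nt = 1.3 F_nt − (F_nt / φF_nv) f_rv = 1.3·90 − (90/(0.75·68))·30.82 = 62.62 ksi, capped at F_nt → F'_nt = 62.62 ksi.
R_n = F'_nt · A_b · n = 62.62 × 0.4418 × 7 = 193.6 kips.
Design strength φR_n = 0.75 × 193.6 = 145 kips.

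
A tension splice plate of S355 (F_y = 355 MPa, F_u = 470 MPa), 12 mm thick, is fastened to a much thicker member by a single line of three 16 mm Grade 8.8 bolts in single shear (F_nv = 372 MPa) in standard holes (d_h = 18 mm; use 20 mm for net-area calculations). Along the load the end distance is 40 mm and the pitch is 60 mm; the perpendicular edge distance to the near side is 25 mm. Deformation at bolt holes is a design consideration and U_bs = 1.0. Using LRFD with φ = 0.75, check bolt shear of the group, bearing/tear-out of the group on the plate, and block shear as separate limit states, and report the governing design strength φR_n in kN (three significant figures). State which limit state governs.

168 kN (bolt shear governs)

Bolt shear: A_b = π·16²/4 = 201.1 mm²; R_n = 372 × 201.1 × 3 × 1 / 1000 = 224.4 kN → 0.75 × 224.4 = 168 kN.
Bearing: edge l_c = 31, r_n = 209.8 kN; interior l_c = 42, r_n = 216.6 kN; R_n = 209.8 + 2·216.6 = 643 kN → 482 kN.
Block shear: A_gv = 1920, A_nv = 1320, A_nt = 180 mm²; R_n = min(0.6F_uA_nv, 0.6F_yA_gv) + U_bs·F_u·A_nt = 456.8 kN → 343 kN.
Bolt shear governs: 168 kN.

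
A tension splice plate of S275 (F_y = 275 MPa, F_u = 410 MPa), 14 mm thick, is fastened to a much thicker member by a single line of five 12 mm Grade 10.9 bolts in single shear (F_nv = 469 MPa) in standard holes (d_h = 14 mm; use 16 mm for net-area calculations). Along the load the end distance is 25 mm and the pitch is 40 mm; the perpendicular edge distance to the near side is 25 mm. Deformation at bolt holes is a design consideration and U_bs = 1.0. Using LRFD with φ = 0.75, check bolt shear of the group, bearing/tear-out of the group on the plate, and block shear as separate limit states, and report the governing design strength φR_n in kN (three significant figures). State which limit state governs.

199 kN (bolt shear governs)

Bolt shear: A_b = π·12²/4 = 113.1 mm²; R_n = 469 × 113.1 × 5 × 1 / 1000 = 265.2 kN → 0.75 × 265.2 = 199 kN.
Bearing: edge l_c = 18, r_n = 124 kN; interior l_c = 26, r_n = 165.3 kN; R_n = 124 + 4·165.3 = 785.2 kN → 589 kN.
Block shear: A_gv = 2590, A_nv = 1582, A_nt = 238 mm²; R_n = min(0.6F_uA_nv, 0.6F_yA_gv) + U_bs·F_u·A_nt = 486.8 kN → 365 kN.
Bolt shear governs: 199 kN.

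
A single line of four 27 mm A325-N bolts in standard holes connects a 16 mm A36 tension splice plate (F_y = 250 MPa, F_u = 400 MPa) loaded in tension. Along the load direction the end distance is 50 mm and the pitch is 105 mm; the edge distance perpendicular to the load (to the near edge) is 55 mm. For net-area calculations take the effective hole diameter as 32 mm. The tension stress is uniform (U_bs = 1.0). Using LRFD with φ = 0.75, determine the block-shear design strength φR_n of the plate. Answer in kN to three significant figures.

Shear plane L_v = 50 + 3·105 = 365 mm; A_gv = 365 × 16 = 5840 mm².
A_nv = (365 − 3.5·32) × 16 = 4048 mm².
A_nt = (55 − 0.5·32) × 16 = 624 mm².
0.6 F_u A_nv = 971.5 kN; 0.6 F_y A_gv = 876 kN → shear yielding governs the shear term.
R_n = 876 + 1.0 × 400 × 624 / 1000 = 1126 kN.
Design strength φR_n = 0.75 × 1126 = 844 kN.

844 kN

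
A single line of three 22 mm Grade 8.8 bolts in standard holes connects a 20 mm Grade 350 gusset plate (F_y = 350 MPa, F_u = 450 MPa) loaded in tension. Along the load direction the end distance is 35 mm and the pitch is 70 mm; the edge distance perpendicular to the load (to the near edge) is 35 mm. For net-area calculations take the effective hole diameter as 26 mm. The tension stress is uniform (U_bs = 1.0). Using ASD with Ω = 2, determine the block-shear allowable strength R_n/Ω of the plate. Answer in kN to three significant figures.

Shear plane L_v = 35 + 2·70 = 175 mm; A_gv = 175 × 20 = 3500 mm².
A_nv = (175 − 2.5·26) × 20 = 2200 mm².
A_nt = (35 − 0.5·26) × 20 = 440 mm².
0.6 F_u A_nv = 594 kN; 0.6 F_y A_gv = 735 kN → shear rupture governs the shear term.
R_n = 594 + 1.0 × 450 × 440 / 1000 = 792 kN.
Allowable strength R_n/Ω = 792 / 2 = 396 kN.

396 kN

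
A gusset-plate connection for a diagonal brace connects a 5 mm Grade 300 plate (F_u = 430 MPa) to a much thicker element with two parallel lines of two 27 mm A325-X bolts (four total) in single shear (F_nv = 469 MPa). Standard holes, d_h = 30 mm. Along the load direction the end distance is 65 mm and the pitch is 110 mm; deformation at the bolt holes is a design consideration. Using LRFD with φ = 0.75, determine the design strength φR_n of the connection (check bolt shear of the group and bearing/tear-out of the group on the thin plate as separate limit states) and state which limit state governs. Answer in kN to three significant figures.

402 kN (bearing governs)

Bolt shear: A_b = π·27²/4 = 572.6 mm²; R_n = 469 × 572.6 × 4 × 1 / 1000 = 1074 kN → 0.75 × 1074 = 806 kN.
Bearing (1.2 l_c t F_u ≤ 2.4 d t F_u): upper limit = 2.4·27·5·430 / 1000 = 139.3 kN.
  Edge l_c = 65 − 30/2 = 50 → r_n = 129 kN; interior l_c = 110 − 30 = 80 → r_n = 139.3 kN.
  R_n,bearing = 2·129 + 2·139.3 = 536.6 kN → 0.75 × 536.6 = 402 kN.
Bearing governs: 402 kN.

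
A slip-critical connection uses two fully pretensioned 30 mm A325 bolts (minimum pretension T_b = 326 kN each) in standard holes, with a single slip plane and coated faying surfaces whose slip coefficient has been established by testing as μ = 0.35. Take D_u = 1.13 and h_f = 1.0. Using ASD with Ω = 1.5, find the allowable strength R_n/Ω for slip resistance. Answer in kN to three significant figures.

172 kN

R_n = μ · D_u · h_f · T_b · n_s · n_b = 0.35 × 1.13 × 1.0 × 326 × 1 × 2 = 257.9 kN.
Allowable strength R_n/Ω = 257.9 / 1.5 = 172 kN.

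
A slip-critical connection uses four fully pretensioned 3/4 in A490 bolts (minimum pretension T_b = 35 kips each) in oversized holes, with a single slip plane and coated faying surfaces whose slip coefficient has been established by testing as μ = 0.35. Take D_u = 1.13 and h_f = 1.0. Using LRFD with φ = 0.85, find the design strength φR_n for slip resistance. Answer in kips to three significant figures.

R_n = μ · D_u · h_f · T_b · n_s · n_b = 0.35 × 1.13 × 1.0 × 35 × 1 × 4 = 55.37 kips.
Design strength φR_n = 0.85 × 55.37 = 47.1 kips.

47.1 kips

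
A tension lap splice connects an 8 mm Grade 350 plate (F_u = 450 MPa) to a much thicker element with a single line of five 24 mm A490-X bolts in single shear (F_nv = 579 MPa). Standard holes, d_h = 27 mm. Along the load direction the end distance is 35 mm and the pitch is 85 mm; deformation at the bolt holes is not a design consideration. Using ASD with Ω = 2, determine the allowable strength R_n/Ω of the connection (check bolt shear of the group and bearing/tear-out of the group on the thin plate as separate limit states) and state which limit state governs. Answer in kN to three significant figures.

576 kN (bearing governs)

Bolt shear: A_b = π·24²/4 = 452.4 mm²; R_n = 579 × 452.4 × 5 × 1 / 1000 = 1310 kN → 1310 / 2 = 655 kN.
Bearing (1.5 l_c t F_u ≤ 3.0 d t F_u): upper limit = 3.0·24·8·450 / 1000 = 259.2 kN.
  Edge l_c = 35 − 27/2 = 21.5 → r_n = 116.1 kN; interior l_c = 85 − 27 = 58 → r_n = 259.2 kN.
  R_n,bearing = 1·116.1 + 4·259.2 = 1153 kN → 1153 / 2 = 576 kN.
Bearing governs: 576 kN.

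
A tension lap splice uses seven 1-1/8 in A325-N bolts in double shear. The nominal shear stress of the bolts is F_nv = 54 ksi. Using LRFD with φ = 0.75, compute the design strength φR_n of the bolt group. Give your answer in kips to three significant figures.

A_b = π × 1.125² / 4 = 0.994 in².
R_n = F_nv · A_b · n · n_s = 54 × 0.994 × 7 × 2 = 751.5 kips.
Design strength φR_n = 0.75 × 751.5 = 564 kips.

564 kips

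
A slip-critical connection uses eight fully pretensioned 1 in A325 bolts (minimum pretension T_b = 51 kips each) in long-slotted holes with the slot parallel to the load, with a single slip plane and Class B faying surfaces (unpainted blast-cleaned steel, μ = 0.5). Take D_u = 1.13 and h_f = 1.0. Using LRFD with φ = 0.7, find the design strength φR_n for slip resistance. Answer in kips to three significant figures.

R_n = μ · D_u · h_f · T_b · n_s · n_b = 0.5 × 1.13 × 1.0 × 51 × 1 × 8 = 230.5 kips.
Design strength φR_n = 0.7 × 230.5 = 161 kips.

161 kips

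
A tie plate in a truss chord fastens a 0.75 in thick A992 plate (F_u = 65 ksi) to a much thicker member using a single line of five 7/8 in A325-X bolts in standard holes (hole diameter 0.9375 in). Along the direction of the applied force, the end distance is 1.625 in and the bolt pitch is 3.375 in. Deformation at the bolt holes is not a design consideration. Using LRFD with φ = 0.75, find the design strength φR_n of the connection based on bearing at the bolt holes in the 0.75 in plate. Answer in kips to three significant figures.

447 kips

Per bolt r_n = 1.5 l_c t F_u ≤ 3.0 d t F_u; upper limit = 3.0 × 0.875 × 0.75 × 65 = 128 kips.
Edge bolt: l_c = 1.625 − 0.9375/2 = 1.156 in → 1.5 × 1.156 × 0.75 × 65 = 84.55 → r_n = 84.55 kips.
Interior bolts: l_c = 3.375 − 0.9375 = 2.438 in → 1.5 × 2.438 × 0.75 × 65 = 178.2 → r_n = 128 kips.
R_n = 1 × 84.55 + 4 × 128 = 596.4 kips.
Design strength φR_n = 0.75 × 596.4 = 447 kips.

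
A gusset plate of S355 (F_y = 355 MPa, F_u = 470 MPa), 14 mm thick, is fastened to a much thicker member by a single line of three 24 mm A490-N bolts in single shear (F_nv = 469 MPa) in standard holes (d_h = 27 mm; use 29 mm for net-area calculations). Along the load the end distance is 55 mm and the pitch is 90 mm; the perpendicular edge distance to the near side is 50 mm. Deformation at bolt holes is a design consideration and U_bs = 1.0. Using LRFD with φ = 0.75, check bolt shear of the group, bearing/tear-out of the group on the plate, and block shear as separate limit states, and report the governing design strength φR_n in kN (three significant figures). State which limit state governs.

477 kN (bolt shear governs)

Bolt shear: A_b = π·24²/4 = 452.4 mm²; R_n = 469 × 452.4 × 3 × 1 / 1000 = 636.5 kN → 0.75 × 636.5 = 477 kN.
Bearing: edge l_c = 41.5, r_n = 327.7 kN; interior l_c = 63, r_n = 379 kN; R_n = 327.7 + 2·379 = 1086 kN → 814 kN.
Block shear: A_gv = 3290, A_nv = 2275, A_nt = 497 mm²; R_n = min(0.6F_uA_nv, 0.6F_yA_gv) + U_bs·F_u·A_nt = 875.1 kN → 656 kN.
Bolt shear governs: 477 kN.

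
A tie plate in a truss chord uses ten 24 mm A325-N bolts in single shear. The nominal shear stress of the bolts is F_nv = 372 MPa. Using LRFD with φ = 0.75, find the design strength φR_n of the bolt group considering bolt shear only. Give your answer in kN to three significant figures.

A_b = π × 24² / 4 = 452.4 mm².
R_n = F_nv · A_b · n · n_s = 372 × 452.4 × 10 × 1 / 1000 = 1683 kN.
Design strength φR_n = 0.75 × 1683 = 1260 kN.

1260 kN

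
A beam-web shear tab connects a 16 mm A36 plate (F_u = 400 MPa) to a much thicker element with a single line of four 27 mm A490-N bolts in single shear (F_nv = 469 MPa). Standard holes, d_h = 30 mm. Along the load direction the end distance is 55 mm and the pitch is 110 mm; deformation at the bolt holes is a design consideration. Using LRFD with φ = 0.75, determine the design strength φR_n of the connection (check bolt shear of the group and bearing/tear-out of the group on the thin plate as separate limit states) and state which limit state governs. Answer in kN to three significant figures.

806 kN (bolt shear governs)

Bolt shear: A_b = π·27²/4 = 572.6 mm²; R_n = 469 × 572.6 × 4 × 1 / 1000 = 1074 kN → 0.75 × 1074 = 806 kN.
Bearing (1.2 l_c t F_u ≤ 2.4 d t F_u): upper limit = 2.4·27·16·400 / 1000 = 414.7 kN.
  Edge l_c = 55 − 30/2 = 40 → r_n = 307.2 kN; interior l_c = 110 − 30 = 80 → r_n = 414.7 kN.
  R_n,bearing = 1·307.2 + 3·414.7 = 1551 kN → 0.75 × 1551 = 1160 kN.
Bolt shear governs: 806 kN.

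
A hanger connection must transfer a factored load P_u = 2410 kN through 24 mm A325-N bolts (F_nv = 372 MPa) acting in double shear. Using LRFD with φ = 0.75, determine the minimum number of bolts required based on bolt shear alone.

A_b = π·24²/4 = 452.4 mm².
Per-bolt design strength φR_n = 0.75 × 372 × 452.4 × 2 / 1000 = 252.4 kN.
n ≥ 2410 / 252.4 = 9.547 → use 10 bolts.

10 bolts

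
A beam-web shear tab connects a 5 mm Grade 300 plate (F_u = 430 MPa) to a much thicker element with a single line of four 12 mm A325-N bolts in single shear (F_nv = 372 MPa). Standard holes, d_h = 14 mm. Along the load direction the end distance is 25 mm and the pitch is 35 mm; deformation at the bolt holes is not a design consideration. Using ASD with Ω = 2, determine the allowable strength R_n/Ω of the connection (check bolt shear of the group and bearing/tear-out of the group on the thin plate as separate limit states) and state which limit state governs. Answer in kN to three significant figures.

84.1 kN (bolt shear governs)

Bolt shear: A_b = π·12²/4 = 113.1 mm²; R_n = 372 × 113.1 × 4 × 1 / 1000 = 168.3 kN → 168.3 / 2 = 84.1 kN.
Bearing (1.5 l_c t F_u ≤ 3.0 d t F_u): upper limit = 3.0·12·5·430 / 1000 = 77.4 kN.
  Edge l_c = 25 − 14/2 = 18 → r_n = 58.05 kN; interior l_c = 35 − 14 = 21 → r_n = 67.72 kN.
  R_n,bearing = 1·58.05 + 3·67.72 = 261.2 kN → 261.2 / 2 = 131 kN.
Bolt shear governs: 84.1 kN.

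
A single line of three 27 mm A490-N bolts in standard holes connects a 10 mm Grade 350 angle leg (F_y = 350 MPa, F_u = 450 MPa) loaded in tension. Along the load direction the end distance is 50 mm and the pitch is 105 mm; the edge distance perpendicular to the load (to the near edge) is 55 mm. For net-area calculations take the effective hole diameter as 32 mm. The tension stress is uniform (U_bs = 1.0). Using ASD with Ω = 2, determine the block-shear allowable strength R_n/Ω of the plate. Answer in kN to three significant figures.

331 kN

Shear plane L_v = 50 + 2·105 = 260 mm; A_gv = 260 × 10 = 2600 mm².
A_nv = (260 − 2.5·32) × 10 = 1800 mm².
A_nt = (55 − 0.5·32) × 10 = 390 mm².
0.6 F_u A_nv = 486 kN; 0.6 F_y A_gv = 546 kN → shear rupture governs the shear term.
R_n = 486 + 1.0 × 450 × 390 / 1000 = 661.5 kN.
Allowable strength R_n/Ω = 661.5 / 2 = 331 kN.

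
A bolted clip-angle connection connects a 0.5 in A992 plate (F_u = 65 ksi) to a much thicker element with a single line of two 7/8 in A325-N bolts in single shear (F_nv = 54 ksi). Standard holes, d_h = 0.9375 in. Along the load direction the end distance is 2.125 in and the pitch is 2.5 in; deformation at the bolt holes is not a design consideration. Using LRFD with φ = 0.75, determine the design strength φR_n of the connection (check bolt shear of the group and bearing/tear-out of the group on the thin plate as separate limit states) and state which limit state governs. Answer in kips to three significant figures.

Bolt shear: A_b = π·0.875²/4 = 0.6013 in²; R_n = 54 × 0.6013 × 2 × 1 = 64.94 kips → 0.75 × 64.94 = 48.7 kips.
Bearing (1.5 l_c t F_u ≤ 3.0 d t F_u): upper limit = 3.0·0.875·0.5·65 = 85.31 kips.
  Edge l_c = 2.125 − 0.9375/2 = 1.656 → r_n = 80.74 kips; interior l_c = 2.5 − 0.9375 = 1.562 → r_n = 76.17 kips.
  R_n,bearing = 1·80.74 + 1·76.17 = 156.9 kips → 0.75 × 156.9 = 118 kips.
Bolt shear governs: 48.7 kips.

48.7 kips (bolt shear governs)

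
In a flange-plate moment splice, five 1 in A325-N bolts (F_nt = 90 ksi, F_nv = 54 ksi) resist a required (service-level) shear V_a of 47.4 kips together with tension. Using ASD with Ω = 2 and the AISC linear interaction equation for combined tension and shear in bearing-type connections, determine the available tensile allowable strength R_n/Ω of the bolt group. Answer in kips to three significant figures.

151 kips

A_b = π·1²/4 = 0.7854 in²; f_rv = 47.4 / (5 × 0.7854) = 12.07 ksi.
F'_nt = 1.3 F_nt − (Ω F_nt / F_nv) f_rv = 1.3·90 − (2·90/54)·12.07 = 76.77 ksi, capped at F_nt → F'_nt = 76.77 ksi.
R_n = F'_nt · A_b · n = 76.77 × 0.7854 × 5 = 301.5 kips.
Allowable strength R_n/Ω = 301.5 / 2 = 151 kips.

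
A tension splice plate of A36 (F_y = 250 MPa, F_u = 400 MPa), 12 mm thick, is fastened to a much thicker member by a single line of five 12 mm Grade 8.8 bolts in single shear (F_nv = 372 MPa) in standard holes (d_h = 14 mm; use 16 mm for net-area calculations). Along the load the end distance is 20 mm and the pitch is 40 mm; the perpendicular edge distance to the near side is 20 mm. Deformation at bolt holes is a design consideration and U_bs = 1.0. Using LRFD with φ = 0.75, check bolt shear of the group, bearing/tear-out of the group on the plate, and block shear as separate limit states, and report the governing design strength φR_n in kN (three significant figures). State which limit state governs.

Bolt shear: A_b = π·12²/4 = 113.1 mm²; R_n = 372 × 113.1 × 5 × 1 / 1000 = 210.4 kN → 0.75 × 210.4 = 158 kN.
Bearing: edge l_c = 13, r_n = 74.88 kN; interior l_c = 26, r_n = 138.2 kN; R_n = 74.88 + 4·138.2 = 627.8 kN → 471 kN.
Block shear: A_gv = 2160, A_nv = 1296, A_nt = 144 mm²; R_n = min(0.6F_uA_nv, 0.6F_yA_gv) + U_bs·F_u·A_nt = 368.6 kN → 276 kN.
Bolt shear governs: 158 kN.

158 kN (bolt shear governs)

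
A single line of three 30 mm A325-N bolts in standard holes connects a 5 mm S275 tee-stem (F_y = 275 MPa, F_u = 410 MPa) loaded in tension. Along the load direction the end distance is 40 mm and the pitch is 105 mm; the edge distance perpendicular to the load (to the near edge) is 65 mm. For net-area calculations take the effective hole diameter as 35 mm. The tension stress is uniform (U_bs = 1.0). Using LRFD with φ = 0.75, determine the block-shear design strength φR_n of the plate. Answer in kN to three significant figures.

223 kN

Shear plane L_v = 40 + 2·105 = 250 mm; A_gv = 250 × 5 = 1250 mm².
A_nv = (250 − 2.5·35) × 5 = 812.5 mm².
A_nt = (65 − 0.5·35) × 5 = 237.5 mm².
0.6 F_u A_nv = 199.9 kN; 0.6 F_y A_gv = 206.2 kN → shear rupture governs the shear term.
R_n = 199.9 + 1.0 × 410 × 237.5 / 1000 = 297.2 kN.
Design strength φR_n = 0.75 × 297.2 = 223 kN.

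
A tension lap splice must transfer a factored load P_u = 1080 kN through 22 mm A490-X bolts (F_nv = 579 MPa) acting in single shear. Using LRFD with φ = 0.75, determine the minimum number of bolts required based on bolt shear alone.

7 bolts

A_b = π·22²/4 = 380.1 mm².
Per-bolt design strength φR_n = 0.75 × 579 × 380.1 × 1 / 1000 = 165.1 kN.
n ≥ 1080 / 165.1 = 6.543 → use 7 bolts.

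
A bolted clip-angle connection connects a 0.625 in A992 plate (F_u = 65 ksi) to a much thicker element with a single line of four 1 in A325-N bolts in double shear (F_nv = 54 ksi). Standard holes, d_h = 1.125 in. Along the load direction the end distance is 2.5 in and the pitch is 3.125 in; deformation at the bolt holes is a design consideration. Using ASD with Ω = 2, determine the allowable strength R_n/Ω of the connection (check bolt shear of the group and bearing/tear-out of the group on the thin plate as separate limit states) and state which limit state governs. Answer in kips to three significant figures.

Bolt shear: A_b = π·1²/4 = 0.7854 in²; R_n = 54 × 0.7854 × 4 × 2 = 339.3 kips → 339.3 / 2 = 170 kips.
Bearing (1.2 l_c t F_u ≤ 2.4 d t F_u): upper limit = 2.4·1·0.625·65 = 97.5 kips.
  Edge l_c = 2.5 − 1.125/2 = 1.938 → r_n = 94.45 kips; interior l_c = 3.125 − 1.125 = 2 → r_n = 97.5 kips.
  R_n,bearing = 1·94.45 + 3·97.5 = 387 kips → 387 / 2 = 193 kips.
Bolt shear governs: 170 kips.

170 kips (bolt shear governs)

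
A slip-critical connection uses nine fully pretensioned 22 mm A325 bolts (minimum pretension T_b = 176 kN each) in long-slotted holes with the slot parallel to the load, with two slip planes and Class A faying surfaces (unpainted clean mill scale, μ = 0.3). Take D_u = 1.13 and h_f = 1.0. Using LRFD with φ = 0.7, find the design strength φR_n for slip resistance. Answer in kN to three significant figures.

R_n = μ · D_u · h_f · T_b · n_s · n_b = 0.3 × 1.13 × 1.0 × 176 × 2 × 9 = 1074 kN.
Design strength φR_n = 0.7 × 1074 = 752 kN.

752 kN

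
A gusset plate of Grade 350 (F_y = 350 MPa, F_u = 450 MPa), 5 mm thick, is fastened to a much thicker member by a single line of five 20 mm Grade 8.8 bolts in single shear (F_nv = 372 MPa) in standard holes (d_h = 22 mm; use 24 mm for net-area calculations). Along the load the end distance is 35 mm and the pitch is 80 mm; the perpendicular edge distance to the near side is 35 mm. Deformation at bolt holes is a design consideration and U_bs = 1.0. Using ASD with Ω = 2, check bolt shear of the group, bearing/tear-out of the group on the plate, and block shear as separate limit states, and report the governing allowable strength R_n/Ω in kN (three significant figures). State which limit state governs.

Bolt shear: A_b = π·20²/4 = 314.2 mm²; R_n = 372 × 314.2 × 5 × 1 / 1000 = 584.3 kN → 584.3 / 2 = 292 kN.
Bearing: edge l_c = 24, r_n = 64.8 kN; interior l_c = 58, r_n = 108 kN; R_n = 64.8 + 4·108 = 496.8 kN → 248 kN.
Block shear: A_gv = 1775, A_nv = 1235, A_nt = 115 mm²; R_n = min(0.6F_uA_nv, 0.6F_yA_gv) + U_bs·F_u·A_nt = 385.2 kN → 193 kN.
Block shear governs: 193 kN.

193 kN (block shear governs)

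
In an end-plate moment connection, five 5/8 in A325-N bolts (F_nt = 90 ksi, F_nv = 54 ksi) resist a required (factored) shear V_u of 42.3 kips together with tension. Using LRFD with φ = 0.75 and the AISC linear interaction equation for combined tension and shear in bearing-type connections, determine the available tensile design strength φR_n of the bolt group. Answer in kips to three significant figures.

A_b = π·0.625²/4 = 0.3068 in²; f_rv = 42.3 / (5 × 0.3068) = 27.58 ksi.
F'_nt = 1.3 F_nt − (F_nt / φF_nv) f_rv = 1.3·90 − (90/(0.75·54))·27.58 = 55.72 ksi, capped at F_nt → F'_nt = 55.72 ksi.
R_n = F'_nt · A_b · n = 55.72 × 0.3068 × 5 = 85.48 kips.
Design strength φR_n = 0.75 × 85.48 = 64.1 kips.

64.1 kips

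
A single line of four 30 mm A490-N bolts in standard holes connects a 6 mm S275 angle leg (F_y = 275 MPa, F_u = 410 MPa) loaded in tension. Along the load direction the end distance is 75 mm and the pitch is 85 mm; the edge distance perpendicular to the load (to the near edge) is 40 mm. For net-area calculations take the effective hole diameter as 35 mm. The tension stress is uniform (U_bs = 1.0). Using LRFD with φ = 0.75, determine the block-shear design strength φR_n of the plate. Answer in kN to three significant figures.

271 kN

Shear plane L_v = 75 + 3·85 = 330 mm; A_gv = 330 × 6 = 1980 mm².
A_nv = (330 − 3.5·35) × 6 = 1245 mm².
A_nt = (40 − 0.5·35) × 6 = 135 mm².
0.6 F_u A_nv = 306.3 kN; 0.6 F_y A_gv = 326.7 kN → shear rupture governs the shear term.
R_n = 306.3 + 1.0 × 410 × 135 / 1000 = 361.6 kN.
Design strength φR_n = 0.75 × 361.6 = 271 kN.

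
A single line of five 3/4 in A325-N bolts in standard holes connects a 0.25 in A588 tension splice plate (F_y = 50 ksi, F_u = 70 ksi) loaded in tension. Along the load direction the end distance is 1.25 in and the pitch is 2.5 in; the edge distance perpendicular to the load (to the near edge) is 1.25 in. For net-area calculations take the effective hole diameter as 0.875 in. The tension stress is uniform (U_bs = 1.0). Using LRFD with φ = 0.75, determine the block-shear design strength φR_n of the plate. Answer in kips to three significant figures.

68.2 kips

Shear plane L_v = 1.25 + 4·2.5 = 11.25 in; A_gv = 11.25 × 0.25 = 2.812 in².
A_nv = (11.25 − 4.5·0.875) × 0.25 = 1.828 in².
A_nt = (1.25 − 0.5·0.875) × 0.25 = 0.2031 in².
0.6 F_u A_nv = 76.78 kips; 0.6 F_y A_gv = 84.38 kips → shear rupture governs the shear term.
R_n = 76.78 + 1.0 × 70 × 0.2031 = 91 kips.
Design strength φR_n = 0.75 × 91 = 68.2 kips.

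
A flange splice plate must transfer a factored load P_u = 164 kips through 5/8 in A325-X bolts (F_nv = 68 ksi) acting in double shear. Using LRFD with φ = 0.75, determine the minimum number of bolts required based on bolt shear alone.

6 bolts

A_b = π·0.625²/4 = 0.3068 in².
Per-bolt design strength φR_n = 0.75 × 68 × 0.3068 × 2 = 31.29 kips.
n ≥ 164 / 31.29 = 5.241 → use 6 bolts.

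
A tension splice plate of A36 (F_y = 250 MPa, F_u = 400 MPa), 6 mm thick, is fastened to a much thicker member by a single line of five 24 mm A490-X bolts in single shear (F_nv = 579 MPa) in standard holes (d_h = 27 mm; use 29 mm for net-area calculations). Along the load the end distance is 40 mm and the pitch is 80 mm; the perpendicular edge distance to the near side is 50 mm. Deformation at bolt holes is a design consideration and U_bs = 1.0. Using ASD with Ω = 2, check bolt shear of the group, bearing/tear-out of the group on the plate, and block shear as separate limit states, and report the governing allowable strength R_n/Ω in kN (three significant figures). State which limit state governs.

205 kN (block shear governs)

Bolt shear: A_b = π·24²/4 = 452.4 mm²; R_n = 579 × 452.4 × 5 × 1 / 1000 = 1310 kN → 1310 / 2 = 655 kN.
Bearing: edge l_c = 26.5, r_n = 76.32 kN; interior l_c = 53, r_n = 138.2 kN; R_n = 76.32 + 4·138.2 = 629.3 kN → 315 kN.
Block shear: A_gv = 2160, A_nv = 1377, A_nt = 213 mm²; R_n = min(0.6F_uA_nv, 0.6F_yA_gv) + U_bs·F_u·A_nt = 409.2 kN → 205 kN.
Block shear governs: 205 kN.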